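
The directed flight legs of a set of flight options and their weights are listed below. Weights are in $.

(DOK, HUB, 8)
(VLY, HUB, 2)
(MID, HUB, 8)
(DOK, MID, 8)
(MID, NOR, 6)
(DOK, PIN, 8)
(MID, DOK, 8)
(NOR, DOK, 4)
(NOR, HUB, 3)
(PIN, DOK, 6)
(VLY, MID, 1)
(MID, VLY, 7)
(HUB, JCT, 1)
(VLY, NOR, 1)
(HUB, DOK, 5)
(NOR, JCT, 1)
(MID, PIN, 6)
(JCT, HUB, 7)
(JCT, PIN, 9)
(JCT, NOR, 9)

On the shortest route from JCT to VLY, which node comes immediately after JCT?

Candidate routes:
JCT - HUB - DOK - MID - VLY: 7+5+8+7 = 27
JCT - PIN - DOK - MID - VLY: 9+6+8+7 = 30
JCT - NOR - HUB - DOK - MID - VLY: 9+3+5+8+7 = 32
JCT - NOR - DOK - MID - VLY: 9+4+8+7 = 28
Cheapest is JCT - HUB - DOK - MID - VLY at $27.
So from JCT the first move is to HUB.

HUB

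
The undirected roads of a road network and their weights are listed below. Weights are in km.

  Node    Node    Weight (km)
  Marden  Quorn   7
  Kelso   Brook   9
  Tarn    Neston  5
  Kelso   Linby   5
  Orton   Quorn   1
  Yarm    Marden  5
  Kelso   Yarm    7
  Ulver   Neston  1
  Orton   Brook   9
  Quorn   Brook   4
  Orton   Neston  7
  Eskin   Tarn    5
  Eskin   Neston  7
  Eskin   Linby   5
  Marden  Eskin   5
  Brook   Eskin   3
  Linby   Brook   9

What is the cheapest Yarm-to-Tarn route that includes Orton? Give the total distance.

Best Yarm to Orton: Yarm → Marden → Quorn → Orton costing 13
Best Orton to Tarn: Orton → Neston → Tarn costing 12
Total via Orton: 13 + 12 = 25 km.

25 km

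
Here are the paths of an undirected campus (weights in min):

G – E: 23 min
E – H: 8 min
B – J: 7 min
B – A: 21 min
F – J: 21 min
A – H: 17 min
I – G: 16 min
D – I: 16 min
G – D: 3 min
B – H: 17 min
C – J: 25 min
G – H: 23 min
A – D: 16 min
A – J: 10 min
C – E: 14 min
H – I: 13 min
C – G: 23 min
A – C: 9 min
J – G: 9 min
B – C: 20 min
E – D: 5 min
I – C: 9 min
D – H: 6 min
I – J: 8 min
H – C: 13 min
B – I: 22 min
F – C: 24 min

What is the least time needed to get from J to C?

Candidate routes:
J - I - C: 8+9 = 17
J - A - C: 10+9 = 19
Cheapest is J - I - C at 17 min.

17 min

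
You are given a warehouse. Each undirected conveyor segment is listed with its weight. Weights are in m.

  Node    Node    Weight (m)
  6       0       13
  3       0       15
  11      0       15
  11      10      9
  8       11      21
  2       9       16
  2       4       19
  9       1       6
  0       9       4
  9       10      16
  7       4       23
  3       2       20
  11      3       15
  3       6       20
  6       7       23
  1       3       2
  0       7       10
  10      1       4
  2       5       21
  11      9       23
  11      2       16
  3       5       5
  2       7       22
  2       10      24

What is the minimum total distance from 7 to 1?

20 m

Enumerating some paths:
7–0–3–1: 10+15+2 = 27
7–0–9–10–1: 10+4+16+4 = 34
7–0–9–1: 10+4+6 = 20
The minimum is 20 m via 7–0–9–1.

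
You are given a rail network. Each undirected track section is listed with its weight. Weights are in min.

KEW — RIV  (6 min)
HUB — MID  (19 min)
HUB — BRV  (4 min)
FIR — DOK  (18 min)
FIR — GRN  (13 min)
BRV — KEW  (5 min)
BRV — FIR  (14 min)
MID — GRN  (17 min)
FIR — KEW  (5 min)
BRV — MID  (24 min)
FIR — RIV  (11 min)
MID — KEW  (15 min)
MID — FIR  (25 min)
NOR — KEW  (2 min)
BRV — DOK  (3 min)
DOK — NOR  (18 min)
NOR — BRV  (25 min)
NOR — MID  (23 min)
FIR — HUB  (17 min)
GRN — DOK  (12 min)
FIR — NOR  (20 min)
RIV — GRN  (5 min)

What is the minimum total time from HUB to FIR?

Running Dijkstra from HUB:
HUB: 0
BRV: 4  (via HUB)
DOK: 7  (via BRV)
KEW: 9  (via BRV)
NOR: 11  (via KEW)
FIR: 14  (via KEW)
Shortest route: HUB–BRV–KEW–FIR = 14 min.

14 min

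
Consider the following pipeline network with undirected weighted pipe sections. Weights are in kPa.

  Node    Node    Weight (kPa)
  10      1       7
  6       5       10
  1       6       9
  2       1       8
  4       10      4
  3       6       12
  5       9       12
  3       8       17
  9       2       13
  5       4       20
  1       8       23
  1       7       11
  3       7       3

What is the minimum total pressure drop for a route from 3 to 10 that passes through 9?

62 kPa

Shortest 3→9: 3–6–5–9 = 34
Best 9 to 10: 9–2–1–10 costing 28
Total via 9: 34 + 28 = 62 kPa.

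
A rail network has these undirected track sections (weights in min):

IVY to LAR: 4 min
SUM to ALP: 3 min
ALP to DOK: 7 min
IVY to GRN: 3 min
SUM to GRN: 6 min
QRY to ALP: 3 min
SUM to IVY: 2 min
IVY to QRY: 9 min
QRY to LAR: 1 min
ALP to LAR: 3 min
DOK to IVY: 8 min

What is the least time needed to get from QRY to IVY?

5 min

Compare a few routes:
QRY - IVY: 9 = 9
QRY - ALP - SUM - IVY: 3+3+2 = 8
QRY - LAR - IVY: 1+4 = 5
Cheapest is QRY - LAR - IVY at 5 min.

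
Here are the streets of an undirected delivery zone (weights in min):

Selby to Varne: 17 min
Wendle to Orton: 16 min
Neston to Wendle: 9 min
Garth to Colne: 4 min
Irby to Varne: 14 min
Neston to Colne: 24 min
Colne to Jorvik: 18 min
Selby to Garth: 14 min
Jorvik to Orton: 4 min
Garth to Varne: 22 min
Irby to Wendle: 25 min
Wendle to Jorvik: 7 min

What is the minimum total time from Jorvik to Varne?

44 min

Running Dijkstra from Jorvik:
Jorvik: 0
Orton: 4  (via Jorvik)
Wendle: 7  (via Jorvik)
Neston: 16  (via Wendle)
Colne: 18  (via Jorvik)
Garth: 22  (via Colne)
Irby: 32  (via Wendle)
Selby: 36  (via Garth)
Varne: 44  (via Garth)
Shortest route: Jorvik–Colne–Garth–Varne = 44 min.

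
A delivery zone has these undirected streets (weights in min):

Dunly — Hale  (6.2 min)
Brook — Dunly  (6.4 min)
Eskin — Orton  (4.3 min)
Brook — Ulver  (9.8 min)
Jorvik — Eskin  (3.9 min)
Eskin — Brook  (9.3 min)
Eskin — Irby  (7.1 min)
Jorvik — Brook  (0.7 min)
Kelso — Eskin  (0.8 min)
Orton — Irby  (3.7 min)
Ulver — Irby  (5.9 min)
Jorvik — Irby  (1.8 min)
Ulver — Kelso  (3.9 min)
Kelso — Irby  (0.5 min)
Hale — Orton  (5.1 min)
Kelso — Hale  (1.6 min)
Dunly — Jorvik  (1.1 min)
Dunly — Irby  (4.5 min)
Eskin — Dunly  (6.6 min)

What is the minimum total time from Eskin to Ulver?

4.7 min

Enumerating some paths:
Eskin - Jorvik - Irby - Kelso - Ulver: 3.9+1.8+0.5+3.9 = 10.1
Eskin - Kelso - Irby - Ulver: 0.8+0.5+5.9 = 7.2
Eskin - Kelso - Ulver: 0.8+3.9 = 4.7
Eskin - Irby - Kelso - Ulver: 7.1+0.5+3.9 = 11.5
Cheapest is Eskin - Kelso - Ulver at 4.7 min.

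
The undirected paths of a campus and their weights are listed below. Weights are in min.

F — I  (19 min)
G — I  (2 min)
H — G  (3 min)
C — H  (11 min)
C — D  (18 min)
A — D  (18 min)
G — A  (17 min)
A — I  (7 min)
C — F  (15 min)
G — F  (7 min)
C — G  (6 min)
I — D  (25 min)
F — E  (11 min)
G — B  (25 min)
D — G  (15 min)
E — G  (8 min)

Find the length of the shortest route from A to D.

Compare a few routes:
A - G - D: 17+15 = 32
A - I - D: 7+25 = 32
A - I - G - D: 7+2+15 = 24
A - D: 18 = 18
Cheapest is A - D at 18 min.

18 min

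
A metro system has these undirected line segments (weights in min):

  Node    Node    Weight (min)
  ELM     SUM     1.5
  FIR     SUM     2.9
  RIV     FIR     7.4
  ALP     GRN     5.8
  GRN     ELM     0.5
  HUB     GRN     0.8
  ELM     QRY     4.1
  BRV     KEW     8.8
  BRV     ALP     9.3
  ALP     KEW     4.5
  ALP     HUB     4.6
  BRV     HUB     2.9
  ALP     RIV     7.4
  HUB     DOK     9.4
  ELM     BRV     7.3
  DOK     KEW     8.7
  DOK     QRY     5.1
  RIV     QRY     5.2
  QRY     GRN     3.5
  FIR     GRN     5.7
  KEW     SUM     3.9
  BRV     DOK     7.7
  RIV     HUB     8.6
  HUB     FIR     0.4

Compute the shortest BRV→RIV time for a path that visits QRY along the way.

12.4 min

Best BRV to QRY: BRV–HUB–GRN–QRY costing 7.2
Shortest QRY→RIV: QRY–RIV = 5.2
Total via QRY: 7.2 + 5.2 = 12.4 min.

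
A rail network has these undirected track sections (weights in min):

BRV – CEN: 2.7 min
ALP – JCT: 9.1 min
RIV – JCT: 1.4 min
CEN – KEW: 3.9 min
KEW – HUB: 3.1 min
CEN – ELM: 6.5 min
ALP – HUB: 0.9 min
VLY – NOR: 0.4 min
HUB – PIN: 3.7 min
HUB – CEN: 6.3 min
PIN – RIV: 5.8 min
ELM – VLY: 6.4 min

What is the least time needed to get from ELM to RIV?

22.3 min

Shortest distances from ELM:
ELM: 0
VLY: 6.4  (via ELM)
CEN: 6.5  (via ELM)
NOR: 6.8  (via VLY)
BRV: 9.2  (via CEN)
KEW: 10.4  (via CEN)
HUB: 12.8  (via CEN)
ALP: 13.7  (via HUB)
PIN: 16.5  (via HUB)
RIV: 22.3  (via PIN)
Shortest route: ELM–CEN–HUB–PIN–RIV = 22.3 min.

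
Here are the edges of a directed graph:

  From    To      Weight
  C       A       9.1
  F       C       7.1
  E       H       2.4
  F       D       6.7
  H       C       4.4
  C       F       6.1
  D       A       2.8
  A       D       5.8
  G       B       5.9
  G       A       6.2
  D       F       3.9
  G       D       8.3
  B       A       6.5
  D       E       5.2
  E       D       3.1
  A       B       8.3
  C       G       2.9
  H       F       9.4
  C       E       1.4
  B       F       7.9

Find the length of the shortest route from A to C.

16.8

Shortest distances from A:
A: 0
D: 5.8  (via A)
B: 8.3  (via A)
F: 9.7  (via D)
E: 11  (via D)
H: 13.4  (via E)
C: 16.8  (via F)
Shortest route: A–D–F–C = 16.8.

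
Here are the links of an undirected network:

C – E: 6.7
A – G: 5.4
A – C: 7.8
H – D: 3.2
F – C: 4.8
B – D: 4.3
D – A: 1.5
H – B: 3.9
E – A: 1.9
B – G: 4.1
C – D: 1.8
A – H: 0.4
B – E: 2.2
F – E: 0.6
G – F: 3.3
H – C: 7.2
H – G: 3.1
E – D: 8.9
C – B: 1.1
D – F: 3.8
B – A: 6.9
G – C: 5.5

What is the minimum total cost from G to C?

Running Dijkstra from G:
G: 0
H: 3.1  (via G)
F: 3.3  (via G)
A: 3.5  (via H)
E: 3.9  (via F)
B: 4.1  (via G)
D: 5  (via A)
C: 5.2  (via B)
Shortest route: G → B → C = 5.2.

5.2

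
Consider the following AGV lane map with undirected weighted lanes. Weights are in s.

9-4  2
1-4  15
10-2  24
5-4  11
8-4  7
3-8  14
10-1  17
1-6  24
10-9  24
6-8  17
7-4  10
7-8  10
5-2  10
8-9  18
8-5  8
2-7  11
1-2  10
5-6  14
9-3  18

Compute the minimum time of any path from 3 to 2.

Running Dijkstra from 3:
3: 0
8: 14  (via 3)
9: 18  (via 3)
4: 20  (via 9)
5: 22  (via 8)
7: 24  (via 8)
6: 31  (via 8)
2: 32  (via 5)
Shortest route: 3–8–5–2 = 32 s.

32 s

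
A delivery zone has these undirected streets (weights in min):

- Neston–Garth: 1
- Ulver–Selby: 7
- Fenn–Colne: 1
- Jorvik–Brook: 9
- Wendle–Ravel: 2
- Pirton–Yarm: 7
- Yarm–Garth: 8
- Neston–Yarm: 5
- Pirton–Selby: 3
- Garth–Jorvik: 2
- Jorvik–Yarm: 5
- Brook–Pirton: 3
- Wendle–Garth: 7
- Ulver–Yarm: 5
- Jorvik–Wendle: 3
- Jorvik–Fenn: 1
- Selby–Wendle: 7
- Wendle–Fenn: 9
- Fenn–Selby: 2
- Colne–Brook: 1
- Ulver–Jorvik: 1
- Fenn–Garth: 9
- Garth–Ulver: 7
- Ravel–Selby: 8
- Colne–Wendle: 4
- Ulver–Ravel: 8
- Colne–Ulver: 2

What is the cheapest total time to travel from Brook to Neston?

6 min

Running Dijkstra from Brook:
Brook: 0
Colne: 1  (via Brook)
Fenn: 2  (via Colne)
Jorvik: 3  (via Fenn)
Pirton: 3  (via Brook)
Ulver: 3  (via Colne)
Selby: 4  (via Fenn)
Garth: 5  (via Jorvik)
Wendle: 5  (via Colne)
Neston: 6  (via Garth)
Shortest route: Brook → Colne → Fenn → Jorvik → Garth → Neston = 6 min.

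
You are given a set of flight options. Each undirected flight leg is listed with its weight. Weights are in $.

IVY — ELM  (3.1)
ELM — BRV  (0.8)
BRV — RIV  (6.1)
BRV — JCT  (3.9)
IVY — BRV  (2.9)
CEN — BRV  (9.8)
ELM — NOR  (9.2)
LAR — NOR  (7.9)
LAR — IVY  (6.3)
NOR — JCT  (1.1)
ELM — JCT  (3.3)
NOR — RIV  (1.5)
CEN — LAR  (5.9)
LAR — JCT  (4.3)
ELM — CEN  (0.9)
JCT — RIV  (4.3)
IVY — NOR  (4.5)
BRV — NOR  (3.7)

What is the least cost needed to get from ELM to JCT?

Compare a few routes:
ELM - JCT: 3.3 = 3.3
ELM - BRV - JCT: 0.8+3.9 = 4.7
Cheapest is ELM - JCT at $3.3.

$3.3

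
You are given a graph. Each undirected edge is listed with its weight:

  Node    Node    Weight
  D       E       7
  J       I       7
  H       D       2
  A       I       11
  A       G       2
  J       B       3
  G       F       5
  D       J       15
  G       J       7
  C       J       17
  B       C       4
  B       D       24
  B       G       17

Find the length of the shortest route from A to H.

26

Enumerating some paths:
A–G–J–B–D–H: 2+7+3+24+2 = 38
A–G–B–J–D–H: 2+17+3+15+2 = 39
A–G–J–D–H: 2+7+15+2 = 26
A–I–J–D–H: 11+7+15+2 = 35
Cheapest is A–G–J–D–H at 26.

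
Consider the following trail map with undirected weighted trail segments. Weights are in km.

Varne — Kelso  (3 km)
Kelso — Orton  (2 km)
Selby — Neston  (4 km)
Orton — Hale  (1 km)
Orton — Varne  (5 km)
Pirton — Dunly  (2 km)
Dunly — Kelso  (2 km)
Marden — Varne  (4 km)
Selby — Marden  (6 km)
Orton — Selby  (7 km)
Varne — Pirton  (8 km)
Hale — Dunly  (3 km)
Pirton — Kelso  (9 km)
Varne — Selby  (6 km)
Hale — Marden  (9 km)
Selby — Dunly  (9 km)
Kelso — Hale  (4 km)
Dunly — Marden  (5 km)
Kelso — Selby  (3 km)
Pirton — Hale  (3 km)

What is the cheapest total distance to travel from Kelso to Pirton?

Shortest distances from Kelso:
Kelso: 0
Dunly: 2  (via Kelso)
Orton: 2  (via Kelso)
Varne: 3  (via Kelso)
Hale: 3  (via Orton)
Selby: 3  (via Kelso)
Pirton: 4  (via Dunly)
Shortest route: Kelso → Dunly → Pirton = 4 km.

4 km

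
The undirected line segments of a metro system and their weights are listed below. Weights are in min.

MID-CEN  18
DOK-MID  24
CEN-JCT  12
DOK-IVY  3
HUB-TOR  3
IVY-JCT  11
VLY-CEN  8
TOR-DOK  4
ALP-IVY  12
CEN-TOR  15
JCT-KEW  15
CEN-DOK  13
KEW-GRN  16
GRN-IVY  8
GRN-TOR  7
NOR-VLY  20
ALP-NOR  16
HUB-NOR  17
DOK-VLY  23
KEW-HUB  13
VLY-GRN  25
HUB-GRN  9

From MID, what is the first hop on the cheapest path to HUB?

Compare a few routes:
MID - DOK - TOR - HUB: 24+4+3 = 31
MID - CEN - TOR - HUB: 18+15+3 = 36
Cheapest is MID - DOK - TOR - HUB at 31 min.
So from MID the first move is to DOK.

DOK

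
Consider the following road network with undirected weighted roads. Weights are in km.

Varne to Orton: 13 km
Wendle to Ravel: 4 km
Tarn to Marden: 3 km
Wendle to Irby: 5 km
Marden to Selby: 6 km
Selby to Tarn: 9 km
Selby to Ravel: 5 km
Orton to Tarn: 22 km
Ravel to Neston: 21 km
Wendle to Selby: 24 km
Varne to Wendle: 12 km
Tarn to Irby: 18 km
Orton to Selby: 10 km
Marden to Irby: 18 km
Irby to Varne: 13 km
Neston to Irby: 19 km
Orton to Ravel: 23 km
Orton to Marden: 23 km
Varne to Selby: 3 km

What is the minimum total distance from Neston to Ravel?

21 km

Shortest distances from Neston:
Neston: 0
Irby: 19  (via Neston)
Ravel: 21  (via Neston)
Shortest route: Neston–Ravel = 21 km.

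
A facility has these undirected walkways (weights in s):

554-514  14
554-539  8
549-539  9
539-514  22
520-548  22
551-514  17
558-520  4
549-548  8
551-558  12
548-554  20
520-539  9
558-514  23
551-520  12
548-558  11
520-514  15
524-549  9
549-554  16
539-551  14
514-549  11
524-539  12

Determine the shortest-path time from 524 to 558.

Running Dijkstra from 524:
524: 0
549: 9  (via 524)
539: 12  (via 524)
548: 17  (via 549)
514: 20  (via 549)
554: 20  (via 539)
520: 21  (via 539)
558: 25  (via 520)
Shortest route: 524 → 539 → 520 → 558 = 25 s.

25 s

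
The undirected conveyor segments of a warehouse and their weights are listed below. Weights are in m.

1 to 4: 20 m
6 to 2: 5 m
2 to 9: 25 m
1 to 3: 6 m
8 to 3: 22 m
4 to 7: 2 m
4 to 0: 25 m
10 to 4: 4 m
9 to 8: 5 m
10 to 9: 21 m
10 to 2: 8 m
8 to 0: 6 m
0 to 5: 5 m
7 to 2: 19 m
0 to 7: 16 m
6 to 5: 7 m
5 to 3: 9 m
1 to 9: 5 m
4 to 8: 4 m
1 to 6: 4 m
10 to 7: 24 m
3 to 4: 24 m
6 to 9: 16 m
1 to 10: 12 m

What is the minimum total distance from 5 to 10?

Enumerating some paths:
5 → 6 → 2 → 10: 7+5+8 = 20
5 → 6 → 1 → 10: 7+4+12 = 23
5 → 3 → 1 → 10: 9+6+12 = 27
5 → 0 → 8 → 4 → 10: 5+6+4+4 = 19
The minimum is 19 m via 5 → 0 → 8 → 4 → 10.

19 m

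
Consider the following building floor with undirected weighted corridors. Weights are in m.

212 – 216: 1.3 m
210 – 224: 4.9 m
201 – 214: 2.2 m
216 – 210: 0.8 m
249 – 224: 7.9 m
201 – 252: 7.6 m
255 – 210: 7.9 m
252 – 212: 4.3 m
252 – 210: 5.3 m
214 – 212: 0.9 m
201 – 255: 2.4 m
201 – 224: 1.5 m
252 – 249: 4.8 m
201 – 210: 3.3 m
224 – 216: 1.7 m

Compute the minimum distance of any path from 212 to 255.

5.5 m

Candidate routes:
212–214–201–255: 0.9+2.2+2.4 = 5.5
212–216–210–255: 1.3+0.8+7.9 = 10
212–216–224–201–255: 1.3+1.7+1.5+2.4 = 6.9
212–216–210–201–255: 1.3+0.8+3.3+2.4 = 7.8
The minimum is 5.5 m via 212–214–201–255.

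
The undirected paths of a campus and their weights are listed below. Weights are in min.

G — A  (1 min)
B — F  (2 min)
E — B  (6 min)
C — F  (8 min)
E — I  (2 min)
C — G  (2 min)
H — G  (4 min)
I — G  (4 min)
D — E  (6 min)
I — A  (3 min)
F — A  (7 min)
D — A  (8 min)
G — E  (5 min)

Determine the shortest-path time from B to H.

14 min

Settle nodes by increasing distance from B:
B: 0
F: 2  (via B)
E: 6  (via B)
I: 8  (via E)
A: 9  (via F)
C: 10  (via F)
G: 10  (via A)
D: 12  (via E)
H: 14  (via G)
Shortest route: B–F–A–G–H = 14 min.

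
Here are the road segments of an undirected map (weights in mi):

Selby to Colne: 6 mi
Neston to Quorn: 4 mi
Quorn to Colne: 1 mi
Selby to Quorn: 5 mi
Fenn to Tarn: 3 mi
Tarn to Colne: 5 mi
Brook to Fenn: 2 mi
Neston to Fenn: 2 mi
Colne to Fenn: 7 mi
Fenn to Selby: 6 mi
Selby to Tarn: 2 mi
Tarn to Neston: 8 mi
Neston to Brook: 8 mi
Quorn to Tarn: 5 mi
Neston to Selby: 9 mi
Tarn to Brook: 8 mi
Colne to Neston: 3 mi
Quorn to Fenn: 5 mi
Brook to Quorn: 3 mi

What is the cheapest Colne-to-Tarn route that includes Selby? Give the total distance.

Shortest Colne→Selby: Colne → Selby = 6
Shortest Selby→Tarn: Selby → Tarn = 2
Total via Selby: 6 + 2 = 8 mi.

8 mi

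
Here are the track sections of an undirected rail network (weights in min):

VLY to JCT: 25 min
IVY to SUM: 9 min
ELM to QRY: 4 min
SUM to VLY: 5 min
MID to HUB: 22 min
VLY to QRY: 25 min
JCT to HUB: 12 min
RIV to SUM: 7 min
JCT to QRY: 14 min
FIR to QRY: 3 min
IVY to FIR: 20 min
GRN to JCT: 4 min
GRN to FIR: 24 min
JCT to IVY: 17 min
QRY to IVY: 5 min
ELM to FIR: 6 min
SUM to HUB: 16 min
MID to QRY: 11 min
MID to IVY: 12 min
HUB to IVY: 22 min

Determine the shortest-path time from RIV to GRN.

Shortest distances from RIV:
RIV: 0
SUM: 7  (via RIV)
VLY: 12  (via SUM)
IVY: 16  (via SUM)
QRY: 21  (via IVY)
HUB: 23  (via SUM)
FIR: 24  (via QRY)
ELM: 25  (via QRY)
MID: 28  (via IVY)
JCT: 33  (via IVY)
GRN: 37  (via JCT)
Shortest route: RIV–SUM–IVY–JCT–GRN = 37 min.

37 min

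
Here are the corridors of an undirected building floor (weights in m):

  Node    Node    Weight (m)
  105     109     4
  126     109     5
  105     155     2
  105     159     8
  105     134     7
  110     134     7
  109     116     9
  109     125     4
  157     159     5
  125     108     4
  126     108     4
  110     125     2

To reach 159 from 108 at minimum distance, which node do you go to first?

125

Enumerating some paths:
108 → 126 → 109 → 105 → 159: 4+5+4+8 = 21
108 → 125 → 109 → 105 → 159: 4+4+4+8 = 20
The minimum is 20 m via 108 → 125 → 109 → 105 → 159.
So from 108 the first move is to 125.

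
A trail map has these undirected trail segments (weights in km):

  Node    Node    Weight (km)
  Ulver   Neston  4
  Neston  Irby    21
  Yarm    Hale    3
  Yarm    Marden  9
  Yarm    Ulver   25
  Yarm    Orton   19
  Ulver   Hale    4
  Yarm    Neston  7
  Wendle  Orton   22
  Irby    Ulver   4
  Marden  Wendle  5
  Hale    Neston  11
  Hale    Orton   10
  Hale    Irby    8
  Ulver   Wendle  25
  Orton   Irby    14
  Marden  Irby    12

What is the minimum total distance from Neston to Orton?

Enumerating some paths:
Neston - Yarm - Hale - Orton: 7+3+10 = 20
Neston - Ulver - Hale - Orton: 4+4+10 = 18
Cheapest is Neston - Ulver - Hale - Orton at 18 km.

18 km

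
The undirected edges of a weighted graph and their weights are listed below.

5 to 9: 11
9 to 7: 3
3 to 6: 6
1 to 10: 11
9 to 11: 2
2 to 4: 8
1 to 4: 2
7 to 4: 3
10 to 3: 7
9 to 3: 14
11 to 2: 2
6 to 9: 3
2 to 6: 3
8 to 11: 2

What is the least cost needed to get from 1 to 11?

10

Running Dijkstra from 1:
1: 0
4: 2  (via 1)
7: 5  (via 4)
9: 8  (via 7)
2: 10  (via 4)
11: 10  (via 9)
Shortest route: 1–4–7–9–11 = 10.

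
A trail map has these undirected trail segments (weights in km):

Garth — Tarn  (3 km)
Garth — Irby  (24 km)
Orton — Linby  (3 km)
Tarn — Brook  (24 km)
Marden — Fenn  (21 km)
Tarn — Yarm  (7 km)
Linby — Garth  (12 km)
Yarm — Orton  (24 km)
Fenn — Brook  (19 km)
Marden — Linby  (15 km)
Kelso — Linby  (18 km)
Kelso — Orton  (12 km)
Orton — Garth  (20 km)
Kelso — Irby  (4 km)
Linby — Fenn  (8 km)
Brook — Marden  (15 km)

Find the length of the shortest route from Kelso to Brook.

Compare a few routes:
Kelso → Orton → Linby → Marden → Brook: 12+3+15+15 = 45
Kelso → Orton → Linby → Fenn → Brook: 12+3+8+19 = 42
The minimum is 42 km via Kelso → Orton → Linby → Fenn → Brook.

42 km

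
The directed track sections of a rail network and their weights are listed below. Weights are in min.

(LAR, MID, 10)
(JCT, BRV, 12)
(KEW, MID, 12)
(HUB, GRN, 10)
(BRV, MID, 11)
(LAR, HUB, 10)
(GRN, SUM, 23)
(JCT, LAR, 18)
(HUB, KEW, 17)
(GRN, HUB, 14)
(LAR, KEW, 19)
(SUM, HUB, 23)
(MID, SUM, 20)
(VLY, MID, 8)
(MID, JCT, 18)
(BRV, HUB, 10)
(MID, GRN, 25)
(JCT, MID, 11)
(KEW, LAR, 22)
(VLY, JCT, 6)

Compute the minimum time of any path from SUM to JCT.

70 min

Candidate routes:
SUM → HUB → KEW → LAR → MID → JCT: 23+17+22+10+18 = 90
SUM → HUB → KEW → MID → JCT: 23+17+12+18 = 70
Cheapest is SUM → HUB → KEW → MID → JCT at 70 min.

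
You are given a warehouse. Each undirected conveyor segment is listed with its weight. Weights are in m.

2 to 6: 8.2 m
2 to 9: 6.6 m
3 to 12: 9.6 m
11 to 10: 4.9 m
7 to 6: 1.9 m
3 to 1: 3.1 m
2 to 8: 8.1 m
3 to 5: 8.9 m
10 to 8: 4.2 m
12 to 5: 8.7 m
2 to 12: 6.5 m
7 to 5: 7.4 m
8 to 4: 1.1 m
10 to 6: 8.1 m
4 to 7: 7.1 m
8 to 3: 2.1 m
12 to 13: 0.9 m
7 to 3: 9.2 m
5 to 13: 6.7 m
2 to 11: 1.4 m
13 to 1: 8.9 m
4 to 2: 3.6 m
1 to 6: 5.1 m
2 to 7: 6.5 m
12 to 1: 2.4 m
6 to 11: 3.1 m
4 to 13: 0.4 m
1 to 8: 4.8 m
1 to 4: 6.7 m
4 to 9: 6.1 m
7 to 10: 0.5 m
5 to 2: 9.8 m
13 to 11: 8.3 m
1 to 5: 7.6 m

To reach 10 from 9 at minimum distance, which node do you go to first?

Compare a few routes:
9 → 4 → 8 → 10: 6.1+1.1+4.2 = 11.4
9 → 2 → 11 → 10: 6.6+1.4+4.9 = 12.9
The minimum is 11.4 m via 9 → 4 → 8 → 10.
So from 9 the first move is to 4.

4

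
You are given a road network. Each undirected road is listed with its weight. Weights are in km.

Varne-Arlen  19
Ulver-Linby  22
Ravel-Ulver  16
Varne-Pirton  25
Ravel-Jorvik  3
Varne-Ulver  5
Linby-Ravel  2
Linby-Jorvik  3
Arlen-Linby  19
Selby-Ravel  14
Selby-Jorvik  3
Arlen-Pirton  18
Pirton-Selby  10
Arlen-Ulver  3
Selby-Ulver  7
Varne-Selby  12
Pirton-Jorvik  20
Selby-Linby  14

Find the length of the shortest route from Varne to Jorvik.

Settle nodes by increasing distance from Varne:
Varne: 0
Ulver: 5  (via Varne)
Arlen: 8  (via Ulver)
Selby: 12  (via Varne)
Jorvik: 15  (via Selby)
Shortest route: Varne–Selby–Jorvik = 15 km.

15 km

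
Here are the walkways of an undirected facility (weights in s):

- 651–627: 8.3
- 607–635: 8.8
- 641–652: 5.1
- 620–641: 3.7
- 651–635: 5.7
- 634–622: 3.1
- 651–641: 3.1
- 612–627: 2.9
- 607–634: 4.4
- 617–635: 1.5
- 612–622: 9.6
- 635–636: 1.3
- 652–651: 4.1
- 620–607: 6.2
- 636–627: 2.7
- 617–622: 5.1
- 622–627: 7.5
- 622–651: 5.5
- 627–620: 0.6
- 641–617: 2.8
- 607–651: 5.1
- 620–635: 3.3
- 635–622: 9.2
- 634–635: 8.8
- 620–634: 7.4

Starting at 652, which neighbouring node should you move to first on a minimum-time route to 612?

Enumerating some paths:
652 - 641 - 620 - 627 - 612: 5.1+3.7+0.6+2.9 = 12.3
652 - 651 - 641 - 620 - 627 - 612: 4.1+3.1+3.7+0.6+2.9 = 14.4
652 - 651 - 627 - 612: 4.1+8.3+2.9 = 15.3
Cheapest is 652 - 641 - 620 - 627 - 612 at 12.3 s.
So from 652 the first move is to 641.

641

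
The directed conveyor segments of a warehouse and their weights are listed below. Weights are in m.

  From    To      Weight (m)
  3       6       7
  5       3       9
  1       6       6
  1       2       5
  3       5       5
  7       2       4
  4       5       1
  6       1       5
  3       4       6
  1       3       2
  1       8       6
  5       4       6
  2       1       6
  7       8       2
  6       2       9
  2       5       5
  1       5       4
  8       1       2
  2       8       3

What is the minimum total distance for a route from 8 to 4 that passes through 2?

18 m

Shortest 8→2: 8 → 1 → 2 = 7
Best 2 to 4: 2 → 5 → 4 costing 11
Total via 2: 7 + 11 = 18 m.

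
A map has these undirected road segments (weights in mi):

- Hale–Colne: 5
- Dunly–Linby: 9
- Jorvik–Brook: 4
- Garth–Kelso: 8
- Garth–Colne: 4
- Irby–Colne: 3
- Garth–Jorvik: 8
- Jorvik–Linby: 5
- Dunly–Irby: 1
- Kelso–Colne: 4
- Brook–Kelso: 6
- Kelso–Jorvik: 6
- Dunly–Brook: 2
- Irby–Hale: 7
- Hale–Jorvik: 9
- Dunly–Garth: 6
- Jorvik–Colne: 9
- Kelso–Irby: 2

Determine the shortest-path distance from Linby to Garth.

13 mi

Running Dijkstra from Linby:
Linby: 0
Jorvik: 5  (via Linby)
Brook: 9  (via Jorvik)
Dunly: 9  (via Linby)
Irby: 10  (via Dunly)
Kelso: 11  (via Jorvik)
Garth: 13  (via Jorvik)
Shortest route: Linby–Jorvik–Garth = 13 mi.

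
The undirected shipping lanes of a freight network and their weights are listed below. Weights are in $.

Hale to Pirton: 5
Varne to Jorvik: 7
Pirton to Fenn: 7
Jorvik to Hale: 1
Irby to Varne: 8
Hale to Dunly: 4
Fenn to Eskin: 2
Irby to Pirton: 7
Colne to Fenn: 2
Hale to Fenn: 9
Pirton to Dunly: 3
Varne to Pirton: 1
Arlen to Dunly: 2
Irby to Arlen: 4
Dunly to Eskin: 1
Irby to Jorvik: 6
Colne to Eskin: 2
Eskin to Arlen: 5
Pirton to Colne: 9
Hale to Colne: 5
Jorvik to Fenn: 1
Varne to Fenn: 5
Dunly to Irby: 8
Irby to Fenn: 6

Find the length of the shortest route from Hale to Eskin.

Candidate routes:
Hale → Jorvik → Fenn → Colne → Eskin: 1+1+2+2 = 6
Hale → Dunly → Eskin: 4+1 = 5
Hale → Jorvik → Fenn → Eskin: 1+1+2 = 4
Cheapest is Hale → Jorvik → Fenn → Eskin at $4.

$4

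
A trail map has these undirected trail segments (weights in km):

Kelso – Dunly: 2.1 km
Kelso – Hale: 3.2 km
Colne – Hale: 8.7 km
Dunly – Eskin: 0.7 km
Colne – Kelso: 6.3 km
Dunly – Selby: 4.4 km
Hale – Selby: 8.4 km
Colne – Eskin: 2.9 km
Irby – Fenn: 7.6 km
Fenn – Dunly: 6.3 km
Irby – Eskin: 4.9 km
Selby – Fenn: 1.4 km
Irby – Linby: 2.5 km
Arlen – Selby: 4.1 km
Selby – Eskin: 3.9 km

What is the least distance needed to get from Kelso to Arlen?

10.6 km

Candidate routes:
Kelso - Dunly - Eskin - Selby - Arlen: 2.1+0.7+3.9+4.1 = 10.8
Kelso - Dunly - Selby - Arlen: 2.1+4.4+4.1 = 10.6
Kelso - Dunly - Fenn - Selby - Arlen: 2.1+6.3+1.4+4.1 = 13.9
The minimum is 10.6 km via Kelso - Dunly - Selby - Arlen.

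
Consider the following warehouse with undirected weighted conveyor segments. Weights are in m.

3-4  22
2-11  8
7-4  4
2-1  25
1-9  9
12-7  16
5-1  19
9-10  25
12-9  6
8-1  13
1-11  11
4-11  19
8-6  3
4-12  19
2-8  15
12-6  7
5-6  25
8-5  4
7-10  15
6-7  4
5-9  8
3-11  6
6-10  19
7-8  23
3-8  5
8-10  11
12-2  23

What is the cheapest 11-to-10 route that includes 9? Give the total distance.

43 m

Shortest 11→9: 11 → 1 → 9 = 20
Shortest 9→10: 9 → 5 → 8 → 10 = 23
Total via 9: 20 + 23 = 43 m.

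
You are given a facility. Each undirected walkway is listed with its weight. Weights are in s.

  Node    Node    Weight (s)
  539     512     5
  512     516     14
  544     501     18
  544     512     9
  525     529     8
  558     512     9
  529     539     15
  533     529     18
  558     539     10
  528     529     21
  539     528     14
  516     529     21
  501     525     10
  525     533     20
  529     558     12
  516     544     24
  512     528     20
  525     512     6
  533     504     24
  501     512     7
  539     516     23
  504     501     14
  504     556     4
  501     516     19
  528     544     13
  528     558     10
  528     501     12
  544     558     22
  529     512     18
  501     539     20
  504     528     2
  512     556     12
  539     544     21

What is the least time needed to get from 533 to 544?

35 s

Shortest distances from 533:
533: 0
529: 18  (via 533)
525: 20  (via 533)
504: 24  (via 533)
512: 26  (via 525)
528: 26  (via 504)
556: 28  (via 504)
501: 30  (via 525)
558: 30  (via 529)
539: 31  (via 512)
544: 35  (via 512)
Shortest route: 533 → 525 → 512 → 544 = 35 s.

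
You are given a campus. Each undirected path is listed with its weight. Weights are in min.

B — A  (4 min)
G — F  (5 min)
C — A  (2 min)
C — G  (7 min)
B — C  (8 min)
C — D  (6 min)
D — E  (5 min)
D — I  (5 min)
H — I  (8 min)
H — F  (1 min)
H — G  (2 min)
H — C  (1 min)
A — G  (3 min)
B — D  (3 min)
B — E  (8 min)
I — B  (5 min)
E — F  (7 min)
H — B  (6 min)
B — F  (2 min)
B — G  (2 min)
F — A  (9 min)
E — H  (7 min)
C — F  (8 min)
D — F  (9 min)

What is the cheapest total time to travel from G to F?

Shortest distances from G:
G: 0
B: 2  (via G)
H: 2  (via G)
A: 3  (via G)
C: 3  (via H)
F: 3  (via H)
Shortest route: G–H–F = 3 min.

3 min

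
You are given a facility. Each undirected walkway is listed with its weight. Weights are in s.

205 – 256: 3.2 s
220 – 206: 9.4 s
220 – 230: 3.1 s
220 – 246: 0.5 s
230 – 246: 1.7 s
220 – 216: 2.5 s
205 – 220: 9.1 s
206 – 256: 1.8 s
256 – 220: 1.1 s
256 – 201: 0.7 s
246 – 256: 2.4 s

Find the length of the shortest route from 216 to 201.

Shortest distances from 216:
216: 0
220: 2.5  (via 216)
246: 3  (via 220)
256: 3.6  (via 220)
201: 4.3  (via 256)
Shortest route: 216 → 220 → 256 → 201 = 4.3 s.

4.3 s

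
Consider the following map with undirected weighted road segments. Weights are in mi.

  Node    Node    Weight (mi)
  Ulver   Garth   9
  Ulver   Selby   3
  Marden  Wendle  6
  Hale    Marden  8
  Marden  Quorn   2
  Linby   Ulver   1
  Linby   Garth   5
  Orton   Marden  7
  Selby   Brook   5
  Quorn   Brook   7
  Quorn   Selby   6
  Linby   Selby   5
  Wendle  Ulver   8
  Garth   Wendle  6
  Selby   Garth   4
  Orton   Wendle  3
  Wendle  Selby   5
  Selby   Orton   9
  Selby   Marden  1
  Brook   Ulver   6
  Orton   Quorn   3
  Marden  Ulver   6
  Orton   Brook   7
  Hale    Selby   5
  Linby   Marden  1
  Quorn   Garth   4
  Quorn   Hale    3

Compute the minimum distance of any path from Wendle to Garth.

Shortest distances from Wendle:
Wendle: 0
Orton: 3  (via Wendle)
Selby: 5  (via Wendle)
Marden: 6  (via Wendle)
Quorn: 6  (via Orton)
Garth: 6  (via Wendle)
Shortest route: Wendle → Garth = 6 mi.

6 mi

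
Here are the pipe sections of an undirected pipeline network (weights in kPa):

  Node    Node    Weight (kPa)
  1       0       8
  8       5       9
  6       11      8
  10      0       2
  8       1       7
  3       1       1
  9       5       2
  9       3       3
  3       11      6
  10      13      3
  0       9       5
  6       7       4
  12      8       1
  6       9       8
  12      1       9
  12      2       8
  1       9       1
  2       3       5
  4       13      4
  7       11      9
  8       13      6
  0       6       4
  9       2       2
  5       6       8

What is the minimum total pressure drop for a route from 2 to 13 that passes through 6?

19 kPa

Best 2 to 6: 2–9–6 costing 10
Shortest 6→13: 6–0–10–13 = 9
Total via 6: 10 + 9 = 19 kPa.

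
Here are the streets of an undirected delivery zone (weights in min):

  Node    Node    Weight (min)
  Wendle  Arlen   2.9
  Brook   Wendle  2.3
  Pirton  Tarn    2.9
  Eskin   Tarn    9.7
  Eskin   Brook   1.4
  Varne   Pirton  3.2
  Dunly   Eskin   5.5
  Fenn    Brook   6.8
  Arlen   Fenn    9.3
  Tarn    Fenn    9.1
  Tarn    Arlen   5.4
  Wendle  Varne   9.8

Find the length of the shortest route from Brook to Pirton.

Settle nodes by increasing distance from Brook:
Brook: 0
Eskin: 1.4  (via Brook)
Wendle: 2.3  (via Brook)
Arlen: 5.2  (via Wendle)
Fenn: 6.8  (via Brook)
Dunly: 6.9  (via Eskin)
Tarn: 10.6  (via Arlen)
Varne: 12.1  (via Wendle)
Pirton: 13.5  (via Tarn)
Shortest route: Brook–Wendle–Arlen–Tarn–Pirton = 13.5 min.

13.5 min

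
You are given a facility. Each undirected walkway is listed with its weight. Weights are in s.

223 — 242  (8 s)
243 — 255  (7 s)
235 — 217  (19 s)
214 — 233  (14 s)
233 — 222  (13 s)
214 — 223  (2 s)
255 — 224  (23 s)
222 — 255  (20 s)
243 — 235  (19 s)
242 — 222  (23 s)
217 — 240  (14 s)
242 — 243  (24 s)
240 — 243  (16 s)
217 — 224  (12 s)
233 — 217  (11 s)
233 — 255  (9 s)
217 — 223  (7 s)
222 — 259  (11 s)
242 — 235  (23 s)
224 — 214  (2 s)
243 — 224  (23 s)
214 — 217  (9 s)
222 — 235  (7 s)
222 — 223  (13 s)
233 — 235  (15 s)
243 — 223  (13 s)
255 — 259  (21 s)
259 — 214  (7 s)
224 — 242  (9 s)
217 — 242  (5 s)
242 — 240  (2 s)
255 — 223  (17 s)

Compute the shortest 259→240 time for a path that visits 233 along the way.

39 s

Shortest 259→233: 259 → 214 → 233 = 21
Shortest 233→240: 233 → 217 → 242 → 240 = 18
Total via 233: 21 + 18 = 39 s.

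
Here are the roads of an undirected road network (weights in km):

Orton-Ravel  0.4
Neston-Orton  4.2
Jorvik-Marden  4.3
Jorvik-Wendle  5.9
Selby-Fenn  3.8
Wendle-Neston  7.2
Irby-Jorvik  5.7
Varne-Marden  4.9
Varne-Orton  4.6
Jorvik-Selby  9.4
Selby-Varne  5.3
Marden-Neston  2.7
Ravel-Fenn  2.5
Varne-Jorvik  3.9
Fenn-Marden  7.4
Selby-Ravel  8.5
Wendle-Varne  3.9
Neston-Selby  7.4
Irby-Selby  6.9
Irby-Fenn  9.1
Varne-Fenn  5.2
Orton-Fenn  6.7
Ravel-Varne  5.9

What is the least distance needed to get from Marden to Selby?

10.1 km

Running Dijkstra from Marden:
Marden: 0
Neston: 2.7  (via Marden)
Jorvik: 4.3  (via Marden)
Varne: 4.9  (via Marden)
Orton: 6.9  (via Neston)
Ravel: 7.3  (via Orton)
Fenn: 7.4  (via Marden)
Wendle: 8.8  (via Varne)
Irby: 10  (via Jorvik)
Selby: 10.1  (via Neston)
Shortest route: Marden–Neston–Selby = 10.1 km.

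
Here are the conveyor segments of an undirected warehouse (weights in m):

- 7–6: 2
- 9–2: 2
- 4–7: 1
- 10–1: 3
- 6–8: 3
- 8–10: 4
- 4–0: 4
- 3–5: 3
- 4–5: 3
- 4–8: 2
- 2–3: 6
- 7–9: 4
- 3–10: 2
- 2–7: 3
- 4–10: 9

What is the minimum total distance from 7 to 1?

Compare a few routes:
7 - 6 - 8 - 10 - 1: 2+3+4+3 = 12
7 - 4 - 8 - 10 - 1: 1+2+4+3 = 10
7 - 4 - 10 - 1: 1+9+3 = 13
7 - 4 - 5 - 3 - 10 - 1: 1+3+3+2+3 = 12
Cheapest is 7 - 4 - 8 - 10 - 1 at 10 m.

10 m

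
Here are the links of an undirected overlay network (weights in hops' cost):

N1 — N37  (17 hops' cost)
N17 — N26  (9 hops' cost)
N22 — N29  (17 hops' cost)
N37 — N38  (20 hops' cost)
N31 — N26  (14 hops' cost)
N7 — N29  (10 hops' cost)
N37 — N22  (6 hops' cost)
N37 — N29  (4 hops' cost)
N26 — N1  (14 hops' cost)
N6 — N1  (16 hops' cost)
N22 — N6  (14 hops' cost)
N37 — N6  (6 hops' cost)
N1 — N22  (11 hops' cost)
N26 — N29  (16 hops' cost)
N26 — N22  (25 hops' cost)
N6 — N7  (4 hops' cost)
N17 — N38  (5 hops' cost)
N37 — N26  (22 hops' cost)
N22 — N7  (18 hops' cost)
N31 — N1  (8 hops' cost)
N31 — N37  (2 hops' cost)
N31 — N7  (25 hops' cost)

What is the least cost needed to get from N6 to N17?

Candidate routes:
N6–N37–N26–N17: 6+22+9 = 37
N6–N37–N31–N26–N17: 6+2+14+9 = 31
N6–N37–N29–N26–N17: 6+4+16+9 = 35
N6–N7–N29–N26–N17: 4+10+16+9 = 39
The minimum is 31 hops' cost via N6–N37–N31–N26–N17.

31 hops' cost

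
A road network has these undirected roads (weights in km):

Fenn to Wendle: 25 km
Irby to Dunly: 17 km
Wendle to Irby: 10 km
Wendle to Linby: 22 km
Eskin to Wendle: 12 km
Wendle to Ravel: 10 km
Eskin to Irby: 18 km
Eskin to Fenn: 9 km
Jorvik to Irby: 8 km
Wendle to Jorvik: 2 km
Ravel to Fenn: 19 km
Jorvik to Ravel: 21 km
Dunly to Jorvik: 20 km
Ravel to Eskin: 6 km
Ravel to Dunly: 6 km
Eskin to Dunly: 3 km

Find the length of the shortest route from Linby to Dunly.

Compare a few routes:
Linby–Wendle–Ravel–Dunly: 22+10+6 = 38
Linby–Wendle–Eskin–Dunly: 22+12+3 = 37
The minimum is 37 km via Linby–Wendle–Eskin–Dunly.

37 km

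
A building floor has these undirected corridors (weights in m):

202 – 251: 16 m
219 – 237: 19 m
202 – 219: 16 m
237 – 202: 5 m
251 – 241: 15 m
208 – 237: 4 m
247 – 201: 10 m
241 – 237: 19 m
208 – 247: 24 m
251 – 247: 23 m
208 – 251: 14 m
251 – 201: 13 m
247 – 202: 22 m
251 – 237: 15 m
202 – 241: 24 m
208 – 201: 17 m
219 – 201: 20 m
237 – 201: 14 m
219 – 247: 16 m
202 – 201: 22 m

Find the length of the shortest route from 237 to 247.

24 m

Settle nodes by increasing distance from 237:
237: 0
208: 4  (via 237)
202: 5  (via 237)
201: 14  (via 237)
251: 15  (via 237)
219: 19  (via 237)
241: 19  (via 237)
247: 24  (via 201)
Shortest route: 237–201–247 = 24 m.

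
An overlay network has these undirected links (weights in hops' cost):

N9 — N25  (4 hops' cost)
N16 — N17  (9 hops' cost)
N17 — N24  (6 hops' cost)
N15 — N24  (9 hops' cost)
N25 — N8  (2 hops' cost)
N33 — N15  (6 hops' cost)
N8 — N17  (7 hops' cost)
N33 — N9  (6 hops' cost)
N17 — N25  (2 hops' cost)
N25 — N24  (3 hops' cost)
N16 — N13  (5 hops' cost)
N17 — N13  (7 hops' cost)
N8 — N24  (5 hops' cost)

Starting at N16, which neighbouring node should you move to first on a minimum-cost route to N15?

Compare a few routes:
N16 - N17 - N25 - N24 - N15: 9+2+3+9 = 23
N16 - N17 - N24 - N15: 9+6+9 = 24
N16 - N13 - N17 - N25 - N24 - N15: 5+7+2+3+9 = 26
The minimum is 23 hops' cost via N16 - N17 - N25 - N24 - N15.
So from N16 the first move is to N17.

N17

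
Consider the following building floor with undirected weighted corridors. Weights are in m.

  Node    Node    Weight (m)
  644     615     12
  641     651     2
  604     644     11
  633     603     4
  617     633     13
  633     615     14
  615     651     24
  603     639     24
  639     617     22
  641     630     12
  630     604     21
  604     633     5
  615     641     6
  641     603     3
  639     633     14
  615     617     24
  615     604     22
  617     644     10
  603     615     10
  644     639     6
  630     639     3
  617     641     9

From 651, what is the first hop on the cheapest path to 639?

641

Enumerating some paths:
651 - 641 - 630 - 639: 2+12+3 = 17
651 - 641 - 615 - 644 - 639: 2+6+12+6 = 26
651 - 641 - 603 - 633 - 639: 2+3+4+14 = 23
Cheapest is 651 - 641 - 630 - 639 at 17 m.
So from 651 the first move is to 641.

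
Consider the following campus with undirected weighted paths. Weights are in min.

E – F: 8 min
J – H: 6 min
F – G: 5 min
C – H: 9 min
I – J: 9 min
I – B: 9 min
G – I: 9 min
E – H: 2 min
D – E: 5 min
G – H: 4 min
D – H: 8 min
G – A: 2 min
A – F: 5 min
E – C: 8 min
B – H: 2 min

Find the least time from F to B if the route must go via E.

12 min

Best F to E: F → E costing 8
Shortest E→B: E → H → B = 4
Total via E: 8 + 4 = 12 min.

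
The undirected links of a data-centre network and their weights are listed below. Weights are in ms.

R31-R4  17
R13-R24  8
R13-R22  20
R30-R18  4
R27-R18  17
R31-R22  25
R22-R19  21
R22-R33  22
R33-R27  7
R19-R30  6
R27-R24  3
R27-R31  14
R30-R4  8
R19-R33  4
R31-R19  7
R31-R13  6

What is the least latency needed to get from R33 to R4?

18 ms

Enumerating some paths:
R33–R27–R31–R4: 7+14+17 = 38
R33–R19–R31–R4: 4+7+17 = 28
R33–R27–R18–R30–R4: 7+17+4+8 = 36
R33–R19–R30–R4: 4+6+8 = 18
Cheapest is R33–R19–R30–R4 at 18 ms.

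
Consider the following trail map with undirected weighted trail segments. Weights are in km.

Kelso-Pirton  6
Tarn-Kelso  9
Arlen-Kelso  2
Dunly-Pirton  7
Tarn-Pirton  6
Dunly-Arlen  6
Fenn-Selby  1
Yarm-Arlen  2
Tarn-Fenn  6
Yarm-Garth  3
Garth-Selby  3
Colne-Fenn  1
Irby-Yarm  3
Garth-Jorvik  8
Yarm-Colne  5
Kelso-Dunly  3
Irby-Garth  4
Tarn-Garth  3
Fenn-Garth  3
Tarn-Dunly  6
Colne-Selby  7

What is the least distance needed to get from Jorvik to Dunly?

Candidate routes:
Jorvik–Garth–Yarm–Arlen–Dunly: 8+3+2+6 = 19
Jorvik–Garth–Yarm–Arlen–Kelso–Dunly: 8+3+2+2+3 = 18
Jorvik–Garth–Tarn–Dunly: 8+3+6 = 17
The minimum is 17 km via Jorvik–Garth–Tarn–Dunly.

17 km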